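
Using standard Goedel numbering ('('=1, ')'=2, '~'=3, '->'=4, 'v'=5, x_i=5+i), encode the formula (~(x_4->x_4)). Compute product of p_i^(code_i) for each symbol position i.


Formula: (~(x_4->x_4))
Symbol codes: [1, 3, 1, 9, 4, 9, 2, 2]
Primes: [2, 3, 5, 7, 11, 13, 17, 19]
p_1^1 = 2^1 = 2
p_2^3 = 3^3 = 27
p_3^1 = 5^1 = 5
p_4^9 = 7^9 = 40353607
p_5^4 = 11^4 = 14641
p_6^9 = 13^9 = 10604499373
p_7^2 = 17^2 = 289
p_8^2 = 19^2 = 361
Product = 176486739713597209702367892330

176486739713597209702367892330


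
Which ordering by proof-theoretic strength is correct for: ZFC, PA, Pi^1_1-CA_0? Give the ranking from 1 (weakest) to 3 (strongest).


Ordering by consistency strength:
1. PA
2. Pi^1_1-CA_0
3. ZFC


ZFC=3, PA=1, Pi^1_1-CA_0=2


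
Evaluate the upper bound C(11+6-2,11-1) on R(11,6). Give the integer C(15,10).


R(11,6) <= C(11+6-2, 11-1) = C(15, 10)
C(15, 10) = 15! / (10! * 5!)
= 3003

3003


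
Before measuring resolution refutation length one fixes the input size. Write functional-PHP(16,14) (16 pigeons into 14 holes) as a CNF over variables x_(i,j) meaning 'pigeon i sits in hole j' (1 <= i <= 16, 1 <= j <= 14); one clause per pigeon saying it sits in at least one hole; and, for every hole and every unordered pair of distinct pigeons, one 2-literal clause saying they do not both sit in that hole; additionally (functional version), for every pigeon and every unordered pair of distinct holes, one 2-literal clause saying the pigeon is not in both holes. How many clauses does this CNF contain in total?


functional-PHP(16,14): 16 pigeons, 14 holes, 16*14 = 224 variables.
- pigeon clauses: one per pigeon -> 16 clauses
- hole clauses: 14 holes * C(16,2) = 14 * 120 -> 1680 clauses
- functional clauses: 16 pigeons * C(14,2) = 16 * 91 -> 1456 clauses
Total clauses = 16 + 1680 + 1456 = 3152

3152


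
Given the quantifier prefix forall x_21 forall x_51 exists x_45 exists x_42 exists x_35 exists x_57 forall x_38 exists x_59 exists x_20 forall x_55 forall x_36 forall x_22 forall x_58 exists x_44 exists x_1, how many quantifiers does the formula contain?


Quantifier prefix has 15 quantifier symbols.
Quantifier depth = 15

15


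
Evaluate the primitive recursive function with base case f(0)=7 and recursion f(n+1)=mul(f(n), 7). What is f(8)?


f(0) = 7
f(1) = mul(f(0), 7) = mul(7, 7) = 49
f(2) = mul(f(1), 7) = mul(49, 7) = 343
f(3) = mul(f(2), 7) = mul(343, 7) = 2401
f(4) = mul(f(3), 7) = mul(2401, 7) = 16807
f(5) = mul(f(4), 7) = mul(16807, 7) = 117649
f(6) = mul(f(5), 7) = mul(117649, 7) = 823543
f(7) = mul(f(6), 7) = mul(823543, 7) = 5764801
f(8) = mul(f(7), 7) = mul(5764801, 7) = 40353607


40353607


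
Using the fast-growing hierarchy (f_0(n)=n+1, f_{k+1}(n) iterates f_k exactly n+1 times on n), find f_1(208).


f_1(208) = f_0^209(208)
f_0 adds 1 each time, applied 209 times.
f_1(208) = 208 + 209 = 417

417


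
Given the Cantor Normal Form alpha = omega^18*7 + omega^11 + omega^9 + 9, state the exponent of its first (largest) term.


CNF: omega^18*7 + omega^11 + omega^9 + 9
The leading term is omega^18*7, which has exponent 18.

18


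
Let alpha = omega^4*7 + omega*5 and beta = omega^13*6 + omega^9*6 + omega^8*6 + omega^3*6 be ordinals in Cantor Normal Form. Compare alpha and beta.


Compare term by term from highest exponent:
alpha = omega^4*7 + omega*5
beta = omega^13*6 + omega^9*6 + omega^8*6 + omega^3*6
Term 1: alpha has omega^4*7, beta has omega^13*6
Term 2: alpha has omega^1*5, beta has omega^9*6
Term 3: alpha has omega^0*0, beta has omega^8*6
Term 4: alpha has omega^0*0, beta has omega^3*6
Result: alpha < beta

alpha < beta


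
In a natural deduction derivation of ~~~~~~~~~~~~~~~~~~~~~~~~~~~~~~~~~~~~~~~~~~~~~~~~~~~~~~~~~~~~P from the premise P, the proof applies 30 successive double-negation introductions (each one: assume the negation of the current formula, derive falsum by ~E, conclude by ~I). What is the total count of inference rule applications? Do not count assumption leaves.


Each double-negation introduction (from C infer ~~C) uses 2 inference nodes: one ~E (C and ~C give falsum) and one ~I (discharge ~C).
30 double negations = 30 * 2 = 60 inference nodes.

60


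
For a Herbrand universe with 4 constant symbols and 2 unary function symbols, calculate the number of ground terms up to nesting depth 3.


Herbrand terms by depth:
Depth 0: 4 constants
Depth 1: 8 new terms (running total: 12)
Depth 2: 16 new terms (running total: 28)
Depth 3: 32 new terms (running total: 60)
Total distinct ground terms = 60

60


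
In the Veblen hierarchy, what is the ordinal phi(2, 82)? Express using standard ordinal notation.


phi(2, 82):
phi(2, beta) = zeta_beta (the beta-th zeta number, fixed point of epsilon).
phi(2, 82) = zeta_82

zeta_82


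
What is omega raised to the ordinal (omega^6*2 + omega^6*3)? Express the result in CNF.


omega^(omega^6*2 + omega^6*3):
Both terms of the exponent have the same exponent 6, so they merge: omega^6*2 + omega^6*3 = omega^6*(2+3) = omega^6*5.
omega raised to a CNF ordinal is a single CNF term: Result = omega^(omega^6*5)

omega^(omega^6*5)


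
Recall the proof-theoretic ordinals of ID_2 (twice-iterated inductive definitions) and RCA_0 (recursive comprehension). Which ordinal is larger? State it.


Proof-theoretic ordinal of ID_2 (twice-iterated inductive definitions): psi_0(epsilon_{Omega_2+1})
Proof-theoretic ordinal of RCA_0 (recursive comprehension): omega^omega
Comparing: omega^omega < psi_0(epsilon_{Omega_2+1}).
The larger ordinal is psi_0(epsilon_{Omega_2+1}) (from ID_2 (twice-iterated inductive definitions)).

psi_0(epsilon_{Omega_2+1})


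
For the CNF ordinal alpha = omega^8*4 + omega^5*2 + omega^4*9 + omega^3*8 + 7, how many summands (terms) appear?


CNF: omega^8*4 + omega^5*2 + omega^4*9 + omega^3*8 + 7
Count the summands separated by '+':
  term 1: omega^8*4
  term 2: omega^5*2
  term 3: omega^4*9
  term 4: omega^3*8
  term 5: 7
Total terms = 5

5


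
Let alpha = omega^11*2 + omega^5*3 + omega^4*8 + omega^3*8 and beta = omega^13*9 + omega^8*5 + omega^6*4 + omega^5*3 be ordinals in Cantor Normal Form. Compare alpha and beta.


Compare term by term from highest exponent:
alpha = omega^11*2 + omega^5*3 + omega^4*8 + omega^3*8
beta = omega^13*9 + omega^8*5 + omega^6*4 + omega^5*3
Term 1: alpha has omega^11*2, beta has omega^13*9
Term 2: alpha has omega^5*3, beta has omega^8*5
Term 3: alpha has omega^4*8, beta has omega^6*4
Term 4: alpha has omega^3*8, beta has omega^5*3
Result: alpha < beta

alpha < beta


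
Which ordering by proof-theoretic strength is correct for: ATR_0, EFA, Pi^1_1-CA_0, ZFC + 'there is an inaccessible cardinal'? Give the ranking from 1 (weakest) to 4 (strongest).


Ordering by consistency strength:
1. EFA
2. ATR_0
3. Pi^1_1-CA_0
4. ZFC + 'there is an inaccessible cardinal'


ATR_0=2, EFA=1, Pi^1_1-CA_0=3, ZFC + 'there is an inaccessible cardinal'=4


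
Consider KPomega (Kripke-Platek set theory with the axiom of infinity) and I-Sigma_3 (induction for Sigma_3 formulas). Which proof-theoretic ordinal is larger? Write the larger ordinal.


Proof-theoretic ordinal of KPomega (Kripke-Platek set theory with the axiom of infinity): psi_0(epsilon_{Omega+1})
Proof-theoretic ordinal of I-Sigma_3 (induction for Sigma_3 formulas): omega^(omega^(omega^omega))
Comparing: omega^(omega^(omega^omega)) < psi_0(epsilon_{Omega+1}).
The larger ordinal is psi_0(epsilon_{Omega+1}) (from KPomega (Kripke-Platek set theory with the axiom of infinity)).

psi_0(epsilon_{Omega+1})


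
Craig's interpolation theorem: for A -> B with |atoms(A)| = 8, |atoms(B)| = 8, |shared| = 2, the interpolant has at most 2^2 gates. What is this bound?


Shared atoms = 2
Craig interpolant size bound = 2^2
= 4

4


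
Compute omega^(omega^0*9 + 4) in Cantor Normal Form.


omega^(omega^0*9 + 4):
omega^0 = 1, so the exponent is 9 + 4 = 13 (finite ordinal addition).
Result = omega^13, already a single CNF term.

omega^13


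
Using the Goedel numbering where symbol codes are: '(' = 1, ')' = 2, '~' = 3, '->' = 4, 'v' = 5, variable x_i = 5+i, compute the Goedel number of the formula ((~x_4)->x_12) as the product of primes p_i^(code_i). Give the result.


Formula: ((~x_4)->x_12)
Symbol codes: [1, 1, 3, 9, 2, 4, 17, 2]
Primes: [2, 3, 5, 7, 11, 13, 17, 19]
p_1^1 = 2^1 = 2
p_2^1 = 3^1 = 3
p_3^3 = 5^3 = 125
p_4^9 = 7^9 = 40353607
p_5^2 = 11^2 = 121
p_6^4 = 13^4 = 28561
p_7^17 = 17^17 = 827240261886336764177
p_8^2 = 19^2 = 361
Product = 31234982603556127509010909862607255749250

31234982603556127509010909862607255749250


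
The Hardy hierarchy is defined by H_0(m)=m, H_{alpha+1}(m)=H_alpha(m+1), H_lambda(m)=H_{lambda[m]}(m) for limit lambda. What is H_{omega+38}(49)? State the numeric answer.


H_{omega+38}(49):
Unwind the 38 successor steps: H_{omega+38}(49) = H_omega(49+38) = H_omega(87).
H_omega(m) = H_m(m) = m + m = 2m.
Result = 2 * 87 = 174

174


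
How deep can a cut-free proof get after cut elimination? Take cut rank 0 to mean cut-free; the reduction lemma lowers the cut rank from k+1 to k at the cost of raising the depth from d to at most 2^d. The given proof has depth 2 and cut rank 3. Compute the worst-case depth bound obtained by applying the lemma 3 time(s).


Each rank reduction sends depth d to at most 2^d; cut rank r needs r reductions.
2_0(2) = 2
2_1(2) = 2^2 = 4
2_2(2) = 2^4 = 16
2_3(2) = 2^16 = 65536
Cut-free depth bound = 65536

65536


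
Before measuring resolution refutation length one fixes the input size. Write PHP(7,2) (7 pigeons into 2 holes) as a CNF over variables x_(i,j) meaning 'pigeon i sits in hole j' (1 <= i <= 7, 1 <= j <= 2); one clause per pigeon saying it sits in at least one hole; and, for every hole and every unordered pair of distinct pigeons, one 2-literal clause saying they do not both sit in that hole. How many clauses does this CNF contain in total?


PHP(7,2): 7 pigeons, 2 holes, 7*2 = 14 variables.
- pigeon clauses: one per pigeon -> 7 clauses
- hole clauses: 2 holes * C(7,2) = 2 * 21 -> 42 clauses
Total clauses = 7 + 42 = 49

49


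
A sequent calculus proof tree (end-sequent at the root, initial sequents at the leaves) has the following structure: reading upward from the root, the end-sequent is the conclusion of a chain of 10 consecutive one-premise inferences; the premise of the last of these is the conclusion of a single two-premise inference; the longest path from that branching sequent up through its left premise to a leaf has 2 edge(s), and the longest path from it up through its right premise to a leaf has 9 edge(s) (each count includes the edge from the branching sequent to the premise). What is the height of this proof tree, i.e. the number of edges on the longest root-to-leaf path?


Longest path through the left premise: 2 edges (measured from the branching sequent)
Longest path through the right premise: 9 edges
Height of the subtree rooted at the branching sequent: max(2, 9) = 9
The branching sequent sits 10 edges above the root (the chain of one-premise inferences), so height = 9 + 10 = 19

19


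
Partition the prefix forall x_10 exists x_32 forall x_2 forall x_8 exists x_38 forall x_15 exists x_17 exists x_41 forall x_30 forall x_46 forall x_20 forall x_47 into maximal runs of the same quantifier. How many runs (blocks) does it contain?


Alternations = 6.
Blocks = alternations + 1 = 7

7


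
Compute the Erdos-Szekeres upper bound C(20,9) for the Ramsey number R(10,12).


R(10,12) <= C(10+12-2, 10-1) = C(20, 9)
C(20, 9) = 20! / (9! * 11!)
= 167960

167960


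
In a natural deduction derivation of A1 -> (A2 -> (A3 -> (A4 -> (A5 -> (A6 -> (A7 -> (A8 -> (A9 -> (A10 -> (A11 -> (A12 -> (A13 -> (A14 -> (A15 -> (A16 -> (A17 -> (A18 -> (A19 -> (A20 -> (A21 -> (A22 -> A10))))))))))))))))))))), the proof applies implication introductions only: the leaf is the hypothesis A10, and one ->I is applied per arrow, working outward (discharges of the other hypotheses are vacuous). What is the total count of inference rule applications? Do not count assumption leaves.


The formula has 22 arrows (->); its innermost consequent A10 is one of the antecedents,
so the proof starts from the hypothesis leaf A10 (not a rule application) and closes one arrow per ->I.
Building A1 -> (A2 -> (A3 -> (A4 -> (A5 -> (A6 -> (A7 -> (A8 -> (A9 -> (A10 -> (A11 -> (A12 -> (A13 -> (A14 -> (A15 -> (A16 -> (A17 -> (A18 -> (A19 -> (A20 -> (A21 -> (A22 -> A10))))))))))))))))))))) therefore takes 22 nested implication introductions.
Total inference nodes = 22

22


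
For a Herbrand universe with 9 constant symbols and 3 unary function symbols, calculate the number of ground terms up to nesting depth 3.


Herbrand terms by depth:
Depth 0: 9 constants
Depth 1: 27 new terms (running total: 36)
Depth 2: 81 new terms (running total: 117)
Depth 3: 243 new terms (running total: 360)
Total distinct ground terms = 360

360


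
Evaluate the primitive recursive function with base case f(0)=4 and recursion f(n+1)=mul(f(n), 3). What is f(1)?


f(0) = 4
f(1) = mul(f(0), 3) = mul(4, 3) = 12


12


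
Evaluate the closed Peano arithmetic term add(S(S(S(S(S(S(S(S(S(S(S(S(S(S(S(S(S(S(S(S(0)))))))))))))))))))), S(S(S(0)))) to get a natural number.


add(S^20(0), S^3(0)):
S^20(0) = 20
S^3(0) = 3
20 + 3 = 23

23


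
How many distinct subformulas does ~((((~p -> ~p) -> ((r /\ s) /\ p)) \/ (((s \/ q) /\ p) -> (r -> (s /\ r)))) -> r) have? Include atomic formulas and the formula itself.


Formula: ~((((~p -> ~p) -> ((r /\ s) /\ p)) \/ (((s \/ q) /\ p) -> (r -> (s /\ r)))) -> r)
Subformulas found:
  1. r
  2. q
  3. s
  4. p
  5. ~p
  6. (s /\ r)
  7. (s \/ q)
  8. (r /\ s)
  9. (~p -> ~p)
  10. ((r /\ s) /\ p)
  11. (r -> (s /\ r))
  12. ((s \/ q) /\ p)
  13. ((~p -> ~p) -> ((r /\ s) /\ p))
  14. (((s \/ q) /\ p) -> (r -> (s /\ r)))
  15. (((~p -> ~p) -> ((r /\ s) /\ p)) \/ (((s \/ q) /\ p) -> (r -> (s /\ r))))
  16. ((((~p -> ~p) -> ((r /\ s) /\ p)) \/ (((s \/ q) /\ p) -> (r -> (s /\ r)))) -> r)
  17. ~((((~p -> ~p) -> ((r /\ s) /\ p)) \/ (((s \/ q) /\ p) -> (r -> (s /\ r)))) -> r)
Total distinct subformulas = 17

17


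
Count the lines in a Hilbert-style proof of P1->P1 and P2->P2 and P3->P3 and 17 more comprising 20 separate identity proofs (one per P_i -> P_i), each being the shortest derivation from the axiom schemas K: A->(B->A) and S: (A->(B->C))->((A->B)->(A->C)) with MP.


The shortest proof of A->A from K and S in the Hilbert calculus has exactly 5 lines:
(1) K instance A->((A->A)->A), (2) S instance, (3) MP on 1,2, (4) K instance A->(A->A), (5) MP on 3,4.
For 20 independent identities: 20 * 5 = 100 lines total.

100


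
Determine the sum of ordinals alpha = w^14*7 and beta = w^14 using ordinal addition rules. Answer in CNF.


Ordinal addition w^14*7 + w^14:
Both terms have the same exponent 14.
w^e*c + w^e*d = w^e*(c+d).
Result = w^14*(7+1) = w^14*8

w^14*8


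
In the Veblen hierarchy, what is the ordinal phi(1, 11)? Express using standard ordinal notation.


phi(1, 11):
phi(1, beta) = epsilon_beta (the beta-th epsilon number).
phi(1, 11) = epsilon_11

epsilon_11


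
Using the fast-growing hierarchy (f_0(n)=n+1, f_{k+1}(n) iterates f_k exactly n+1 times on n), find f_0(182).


f_0(182) = 182 + 1 = 183

183


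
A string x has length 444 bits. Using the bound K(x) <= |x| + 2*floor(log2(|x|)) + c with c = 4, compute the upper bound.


floor(log2(444)) = 8
2 * 8 = 16
K(x) <= 444 + 16 + 4 = 464

464


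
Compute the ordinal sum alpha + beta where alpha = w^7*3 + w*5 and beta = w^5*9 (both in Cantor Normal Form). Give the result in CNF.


Ordinal addition (w^7*3 + w*5) + w^5*9:
alpha's leading term has exponent 7 > beta's exponent 5, so it survives.
alpha's tail term has exponent 1 < beta's exponent 5, so it is absorbed by beta.
In ordinal addition, any term followed by a strictly larger-exponent term is absorbed.
Result = w^7*3 + w^5*9

w^7*3 + w^5*9


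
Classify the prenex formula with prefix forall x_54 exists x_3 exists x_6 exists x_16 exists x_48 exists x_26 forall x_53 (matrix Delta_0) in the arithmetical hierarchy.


Leading quantifier is forall, so the class is Pi.
Number of quantifier blocks = alternations + 1 = 2 + 1 = 3.
Classification: Pi_3

Pi_3


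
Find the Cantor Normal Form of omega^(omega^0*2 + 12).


omega^(omega^0*2 + 12):
omega^0 = 1, so the exponent is 2 + 12 = 14 (finite ordinal addition).
Result = omega^14, already a single CNF term.

omega^14


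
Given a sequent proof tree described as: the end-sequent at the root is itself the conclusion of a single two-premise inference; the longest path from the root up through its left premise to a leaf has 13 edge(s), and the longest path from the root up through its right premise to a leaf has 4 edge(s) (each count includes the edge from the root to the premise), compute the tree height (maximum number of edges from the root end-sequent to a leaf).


Longest path through the left premise: 13 edges (measured from the branching sequent)
Longest path through the right premise: 4 edges
Height of the subtree rooted at the branching sequent: max(13, 4) = 13
The branching sequent is the root itself.
Total height = 13

13


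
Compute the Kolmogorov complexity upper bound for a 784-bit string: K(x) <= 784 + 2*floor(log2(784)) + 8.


floor(log2(784)) = 9
2 * 9 = 18
K(x) <= 784 + 18 + 8 = 810

810


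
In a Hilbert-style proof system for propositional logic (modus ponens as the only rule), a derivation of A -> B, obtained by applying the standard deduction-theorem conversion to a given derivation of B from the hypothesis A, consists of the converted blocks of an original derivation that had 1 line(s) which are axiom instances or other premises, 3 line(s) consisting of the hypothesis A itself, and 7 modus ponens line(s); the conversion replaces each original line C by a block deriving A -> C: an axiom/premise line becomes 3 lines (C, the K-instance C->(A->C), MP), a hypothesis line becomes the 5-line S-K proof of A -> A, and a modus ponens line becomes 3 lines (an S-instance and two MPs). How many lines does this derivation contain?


Deduction-theorem conversion, block by block:
- 1 axiom/premise lines -> 3 lines each = 3
- 3 hypothesis lines -> 5 lines each (identity proof A->A) = 15
- 7 MP lines -> 3 lines each (S-instance, MP, MP) = 21
Total = 3 + 15 + 21 = 39 lines.

39


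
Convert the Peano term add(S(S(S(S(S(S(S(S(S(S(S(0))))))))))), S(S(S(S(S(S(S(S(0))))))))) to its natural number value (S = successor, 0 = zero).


add(S^11(0), S^8(0)):
S^11(0) = 11
S^8(0) = 8
11 + 8 = 19

19


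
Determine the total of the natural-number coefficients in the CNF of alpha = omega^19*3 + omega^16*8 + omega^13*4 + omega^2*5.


CNF: omega^19*3 + omega^16*8 + omega^13*4 + omega^2*5
Coefficients: 3 + 8 + 4 + 5 = 20

20


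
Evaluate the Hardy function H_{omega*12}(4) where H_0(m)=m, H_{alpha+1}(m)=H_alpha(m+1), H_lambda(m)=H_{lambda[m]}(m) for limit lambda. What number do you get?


H_{omega*12}(4):
For the Hardy hierarchy, H_{omega*k}(n) = 2^k * n.
2^12 = 4096.
4096 * 4 = 16384

16384


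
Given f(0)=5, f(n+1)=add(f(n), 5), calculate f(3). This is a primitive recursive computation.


f(0) = 5
f(1) = add(f(0), 5) = add(5, 5) = 10
f(2) = add(f(1), 5) = add(10, 5) = 15
f(3) = add(f(2), 5) = add(15, 5) = 20


20


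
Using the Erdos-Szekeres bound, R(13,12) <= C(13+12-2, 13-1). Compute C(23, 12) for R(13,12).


R(13,12) <= C(13+12-2, 13-1) = C(23, 12)
C(23, 12) = 23! / (12! * 11!)
= 1352078

1352078


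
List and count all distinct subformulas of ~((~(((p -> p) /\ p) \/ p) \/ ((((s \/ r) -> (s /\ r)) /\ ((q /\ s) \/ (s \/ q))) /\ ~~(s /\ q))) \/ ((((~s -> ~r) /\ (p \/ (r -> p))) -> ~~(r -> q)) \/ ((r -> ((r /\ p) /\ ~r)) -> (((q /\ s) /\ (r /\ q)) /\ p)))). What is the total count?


Formula: ~((~(((p -> p) /\ p) \/ p) \/ ((((s \/ r) -> (s /\ r)) /\ ((q /\ s) \/ (s \/ q))) /\ ~~(s /\ q))) \/ ((((~s -> ~r) /\ (p \/ (r -> p))) -> ~~(r -> q)) \/ ((r -> ((r /\ p) /\ ~r)) -> (((q /\ s) /\ (r /\ q)) /\ p))))
Subformulas found:
  1. r
  2. p
  3. q
  4. s
  5. ~s
  6. ~r
  7. (r -> q)
  8. (r /\ p)
  9. (r -> p)
  10. (s /\ r)
  11. (s \/ q)
  12. (p -> p)
  13. (s \/ r)
  14. (s /\ q)
  15. (r /\ q)
  16. (q /\ s)
  17. ~(r -> q)
  18. ~(s /\ q)
  19. ~~(r -> q)
  20. ~~(s /\ q)
  21. (~s -> ~r)
  22. ((p -> p) /\ p)
  23. (p \/ (r -> p))
  24. ((r /\ p) /\ ~r)
  25. ((q /\ s) /\ (r /\ q))
  26. ((s \/ r) -> (s /\ r))
  27. ((q /\ s) \/ (s \/ q))
  28. (((p -> p) /\ p) \/ p)
  29. ~(((p -> p) /\ p) \/ p)
  30. (r -> ((r /\ p) /\ ~r))
  31. (((q /\ s) /\ (r /\ q)) /\ p)
  32. ((~s -> ~r) /\ (p \/ (r -> p)))
  33. (((~s -> ~r) /\ (p \/ (r -> p))) -> ~~(r -> q))
  34. (((s \/ r) -> (s /\ r)) /\ ((q /\ s) \/ (s \/ q)))
  35. ((r -> ((r /\ p) /\ ~r)) -> (((q /\ s) /\ (r /\ q)) /\ p))
  36. ((((s \/ r) -> (s /\ r)) /\ ((q /\ s) \/ (s \/ q))) /\ ~~(s /\ q))
  37. (~(((p -> p) /\ p) \/ p) \/ ((((s \/ r) -> (s /\ r)) /\ ((q /\ s) \/ (s \/ q))) /\ ~~(s /\ q)))
  38. ((((~s -> ~r) /\ (p \/ (r -> p))) -> ~~(r -> q)) \/ ((r -> ((r /\ p) /\ ~r)) -> (((q /\ s) /\ (r /\ q)) /\ p)))
  39. ((~(((p -> p) /\ p) \/ p) \/ ((((s \/ r) -> (s /\ r)) /\ ((q /\ s) \/ (s \/ q))) /\ ~~(s /\ q))) \/ ((((~s -> ~r) /\ (p \/ (r -> p))) -> ~~(r -> q)) \/ ((r -> ((r /\ p) /\ ~r)) -> (((q /\ s) /\ (r /\ q)) /\ p))))
  40. ~((~(((p -> p) /\ p) \/ p) \/ ((((s \/ r) -> (s /\ r)) /\ ((q /\ s) \/ (s \/ q))) /\ ~~(s /\ q))) \/ ((((~s -> ~r) /\ (p \/ (r -> p))) -> ~~(r -> q)) \/ ((r -> ((r /\ p) /\ ~r)) -> (((q /\ s) /\ (r /\ q)) /\ p))))
Total distinct subformulas = 40

40


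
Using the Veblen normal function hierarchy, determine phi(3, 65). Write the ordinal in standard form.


phi(3, 65):
phi(3, beta) = eta_beta (the beta-th eta number, fixed point of zeta).
phi(3, 65) = eta_65

eta_65


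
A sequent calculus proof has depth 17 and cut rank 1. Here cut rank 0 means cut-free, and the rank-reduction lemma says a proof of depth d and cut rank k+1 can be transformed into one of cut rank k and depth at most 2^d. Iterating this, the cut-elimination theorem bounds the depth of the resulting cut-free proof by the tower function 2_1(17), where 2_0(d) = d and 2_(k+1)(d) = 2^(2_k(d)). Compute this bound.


Each rank reduction sends depth d to at most 2^d; cut rank r needs r reductions.
2_0(17) = 17
2_1(17) = 2^17 = 131072
Cut-free depth bound = 131072

131072


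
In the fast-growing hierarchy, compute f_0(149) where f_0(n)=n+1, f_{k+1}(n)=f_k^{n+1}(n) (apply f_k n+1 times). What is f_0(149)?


f_0(149) = 149 + 1 = 150

150


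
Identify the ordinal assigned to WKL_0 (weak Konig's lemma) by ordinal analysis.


The proof-theoretic ordinal of WKL_0 (weak Konig's lemma) is a standard result in ordinal analysis.
This ordinal is the supremum of order types of primitive recursive well-orderings
that the theory can prove to be well-ordered.
For WKL_0 (weak Konig's lemma), the proof-theoretic ordinal is omega^omega.

omega^omega


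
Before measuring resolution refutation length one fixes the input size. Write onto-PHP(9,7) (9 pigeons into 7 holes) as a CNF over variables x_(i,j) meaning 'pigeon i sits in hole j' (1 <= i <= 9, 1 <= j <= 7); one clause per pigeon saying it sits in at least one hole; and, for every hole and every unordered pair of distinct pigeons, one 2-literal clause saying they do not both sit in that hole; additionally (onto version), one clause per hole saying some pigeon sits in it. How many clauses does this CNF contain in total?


onto-PHP(9,7): 9 pigeons, 7 holes, 9*7 = 63 variables.
- pigeon clauses: one per pigeon -> 9 clauses
- hole clauses: 7 holes * C(9,2) = 7 * 36 -> 252 clauses
- onto clauses: one per hole -> 7 clauses
Total clauses = 9 + 252 + 7 = 268

268


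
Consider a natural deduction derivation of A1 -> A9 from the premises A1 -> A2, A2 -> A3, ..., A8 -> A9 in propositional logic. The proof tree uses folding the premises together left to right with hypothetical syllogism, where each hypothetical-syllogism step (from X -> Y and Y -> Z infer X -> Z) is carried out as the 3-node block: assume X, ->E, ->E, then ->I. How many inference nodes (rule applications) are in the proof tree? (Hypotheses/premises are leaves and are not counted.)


There are 8 premises in the chain. The first HS step combines premises 1 and 2; each further premise needs one more HS step.
So 8 premises require 8 - 1 = 7 hypothetical-syllogism steps.
Each HS step uses 3 inference nodes (->E, ->E, ->I).
7 * 3 = 21 total inference nodes.

21


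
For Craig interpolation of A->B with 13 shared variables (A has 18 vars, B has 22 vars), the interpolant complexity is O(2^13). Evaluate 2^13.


Shared atoms = 13
Craig interpolant size bound = 2^13
= 8192

8192


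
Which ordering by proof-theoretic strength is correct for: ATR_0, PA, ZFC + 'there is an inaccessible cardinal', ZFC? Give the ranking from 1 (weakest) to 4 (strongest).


Ordering by consistency strength:
1. PA
2. ATR_0
3. ZFC
4. ZFC + 'there is an inaccessible cardinal'


ATR_0=2, PA=1, ZFC + 'there is an inaccessible cardinal'=4, ZFC=3


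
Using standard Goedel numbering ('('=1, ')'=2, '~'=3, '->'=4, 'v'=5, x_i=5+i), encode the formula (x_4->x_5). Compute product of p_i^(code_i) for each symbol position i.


Formula: (x_4->x_5)
Symbol codes: [1, 9, 4, 10, 2]
Primes: [2, 3, 5, 7, 11]
p_1^1 = 2^1 = 2
p_2^9 = 3^9 = 19683
p_3^4 = 5^4 = 625
p_4^10 = 7^10 = 282475249
p_5^2 = 11^2 = 121
Product = 840943999317633750

840943999317633750


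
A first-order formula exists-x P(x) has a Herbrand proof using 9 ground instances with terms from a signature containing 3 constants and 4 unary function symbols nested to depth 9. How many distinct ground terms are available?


Herbrand terms by depth:
Depth 0: 3 constants
Depth 1: 12 new terms (running total: 15)
Depth 2: 48 new terms (running total: 63)
Depth 3: 192 new terms (running total: 255)
Depth 4: 768 new terms (running total: 1023)
Depth 5: 3072 new terms (running total: 4095)
Depth 6: 12288 new terms (running total: 16383)
Depth 7: 49152 new terms (running total: 65535)
Depth 8: 196608 new terms (running total: 262143)
Depth 9: 786432 new terms (running total: 1048575)
Total distinct ground terms = 1048575

1048575


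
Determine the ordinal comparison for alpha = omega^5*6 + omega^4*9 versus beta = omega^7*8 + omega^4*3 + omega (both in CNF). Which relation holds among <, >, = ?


Compare term by term from highest exponent:
alpha = omega^5*6 + omega^4*9
beta = omega^7*8 + omega^4*3 + omega
Term 1: alpha has omega^5*6, beta has omega^7*8
Term 2: alpha has omega^4*9, beta has omega^4*3
Term 3: alpha has omega^0*0, beta has omega^1*1
Result: alpha < beta

alpha < beta


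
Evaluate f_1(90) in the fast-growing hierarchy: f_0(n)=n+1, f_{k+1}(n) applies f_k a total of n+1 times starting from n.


f_1(90) = f_0^91(90)
f_0 adds 1 each time, applied 91 times.
f_1(90) = 90 + 91 = 181

181


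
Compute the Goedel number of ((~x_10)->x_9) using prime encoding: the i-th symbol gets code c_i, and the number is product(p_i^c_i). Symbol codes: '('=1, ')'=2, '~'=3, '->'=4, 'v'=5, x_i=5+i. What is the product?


Formula: ((~x_10)->x_9)
Symbol codes: [1, 1, 3, 15, 2, 4, 14, 2]
Primes: [2, 3, 5, 7, 11, 13, 17, 19]
p_1^1 = 2^1 = 2
p_2^1 = 3^1 = 3
p_3^3 = 5^3 = 125
p_4^15 = 7^15 = 4747561509943
p_5^2 = 11^2 = 121
p_6^4 = 13^4 = 28561
p_7^14 = 17^14 = 168377826559400929
p_8^2 = 19^2 = 361
Product = 747967528663906949991374828908178512445250

747967528663906949991374828908178512445250


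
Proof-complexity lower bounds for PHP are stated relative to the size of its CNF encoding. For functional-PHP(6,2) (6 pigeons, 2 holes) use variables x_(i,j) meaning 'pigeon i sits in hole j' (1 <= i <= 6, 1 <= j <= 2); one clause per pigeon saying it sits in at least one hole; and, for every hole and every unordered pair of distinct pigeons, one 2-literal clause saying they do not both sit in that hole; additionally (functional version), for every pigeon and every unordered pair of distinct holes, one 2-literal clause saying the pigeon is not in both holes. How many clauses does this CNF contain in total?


functional-PHP(6,2): 6 pigeons, 2 holes, 6*2 = 12 variables.
- pigeon clauses: one per pigeon -> 6 clauses
- hole clauses: 2 holes * C(6,2) = 2 * 15 -> 30 clauses
- functional clauses: 6 pigeons * C(2,2) = 6 * 1 -> 6 clauses
Total clauses = 6 + 30 + 6 = 42

42


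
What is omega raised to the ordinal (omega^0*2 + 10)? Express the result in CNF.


omega^(omega^0*2 + 10):
omega^0 = 1, so the exponent is 2 + 10 = 12 (finite ordinal addition).
Result = omega^12, already a single CNF term.

omega^12


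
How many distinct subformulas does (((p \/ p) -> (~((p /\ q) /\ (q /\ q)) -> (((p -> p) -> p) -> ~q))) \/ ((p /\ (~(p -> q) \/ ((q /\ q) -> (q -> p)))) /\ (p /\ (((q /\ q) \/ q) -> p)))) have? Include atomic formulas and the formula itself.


Formula: (((p \/ p) -> (~((p /\ q) /\ (q /\ q)) -> (((p -> p) -> p) -> ~q))) \/ ((p /\ (~(p -> q) \/ ((q /\ q) -> (q -> p)))) /\ (p /\ (((q /\ q) \/ q) -> p))))
Subformulas found:
  1. q
  2. p
  3. ~q
  4. (p \/ p)
  5. (p /\ q)
  6. (q /\ q)
  7. (q -> p)
  8. (p -> p)
  9. (p -> q)
  10. ~(p -> q)
  11. ((p -> p) -> p)
  12. ((q /\ q) \/ q)
  13. ((q /\ q) -> (q -> p))
  14. ((p /\ q) /\ (q /\ q))
  15. (((q /\ q) \/ q) -> p)
  16. ~((p /\ q) /\ (q /\ q))
  17. (((p -> p) -> p) -> ~q)
  18. (p /\ (((q /\ q) \/ q) -> p))
  19. (~(p -> q) \/ ((q /\ q) -> (q -> p)))
  20. (p /\ (~(p -> q) \/ ((q /\ q) -> (q -> p))))
  21. (~((p /\ q) /\ (q /\ q)) -> (((p -> p) -> p) -> ~q))
  22. ((p \/ p) -> (~((p /\ q) /\ (q /\ q)) -> (((p -> p) -> p) -> ~q)))
  23. ((p /\ (~(p -> q) \/ ((q /\ q) -> (q -> p)))) /\ (p /\ (((q /\ q) \/ q) -> p)))
  24. (((p \/ p) -> (~((p /\ q) /\ (q /\ q)) -> (((p -> p) -> p) -> ~q))) \/ ((p /\ (~(p -> q) \/ ((q /\ q) -> (q -> p)))) /\ (p /\ (((q /\ q) \/ q) -> p))))
Total distinct subformulas = 24

24


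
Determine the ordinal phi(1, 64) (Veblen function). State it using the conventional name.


phi(1, 64):
phi(1, beta) = epsilon_beta (the beta-th epsilon number).
phi(1, 64) = epsilon_64

epsilon_64


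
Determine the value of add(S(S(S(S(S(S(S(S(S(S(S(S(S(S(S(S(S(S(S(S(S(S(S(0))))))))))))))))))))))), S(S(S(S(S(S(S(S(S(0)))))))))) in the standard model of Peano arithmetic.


add(S^23(0), S^9(0)):
S^23(0) = 23
S^9(0) = 9
23 + 9 = 32

32


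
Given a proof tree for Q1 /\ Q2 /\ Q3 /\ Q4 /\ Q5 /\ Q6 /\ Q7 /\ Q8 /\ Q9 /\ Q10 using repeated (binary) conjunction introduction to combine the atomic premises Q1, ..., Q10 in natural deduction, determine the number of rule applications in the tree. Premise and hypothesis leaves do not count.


The target conjunction has 10 conjuncts, i.e. 9 binary /\ connectives.
Each conjunction-intro joins two pieces, so 10 atoms require 10-1 = 9 applications.
Total inference nodes = 9

9


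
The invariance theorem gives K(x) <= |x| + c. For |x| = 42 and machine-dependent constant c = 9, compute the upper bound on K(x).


K(x) <= |x| + c = 42 + 9 = 51

51


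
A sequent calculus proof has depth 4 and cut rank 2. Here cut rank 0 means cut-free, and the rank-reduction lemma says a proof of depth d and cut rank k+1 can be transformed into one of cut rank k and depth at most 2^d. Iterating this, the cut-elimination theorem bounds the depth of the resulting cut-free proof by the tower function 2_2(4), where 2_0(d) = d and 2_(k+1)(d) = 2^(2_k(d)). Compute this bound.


Each rank reduction sends depth d to at most 2^d; cut rank r needs r reductions.
2_0(4) = 4
2_1(4) = 2^4 = 16
2_2(4) = 2^16 = 65536
Cut-free depth bound = 65536

65536


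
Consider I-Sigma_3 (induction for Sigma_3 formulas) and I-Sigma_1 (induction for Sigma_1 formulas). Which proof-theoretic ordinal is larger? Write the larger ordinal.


Proof-theoretic ordinal of I-Sigma_3 (induction for Sigma_3 formulas): omega^(omega^(omega^omega))
Proof-theoretic ordinal of I-Sigma_1 (induction for Sigma_1 formulas): omega^omega
Comparing: omega^omega < omega^(omega^(omega^omega)).
The larger ordinal is omega^(omega^(omega^omega)) (from I-Sigma_3 (induction for Sigma_3 formulas)).

omega^(omega^(omega^omega))


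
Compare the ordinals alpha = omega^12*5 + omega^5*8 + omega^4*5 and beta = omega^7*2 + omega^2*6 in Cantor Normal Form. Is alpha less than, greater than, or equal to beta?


Compare term by term from highest exponent:
alpha = omega^12*5 + omega^5*8 + omega^4*5
beta = omega^7*2 + omega^2*6
Term 1: alpha has omega^12*5, beta has omega^7*2
Term 2: alpha has omega^5*8, beta has omega^2*6
Term 3: alpha has omega^4*5, beta has omega^0*0
Result: alpha > beta

alpha > beta


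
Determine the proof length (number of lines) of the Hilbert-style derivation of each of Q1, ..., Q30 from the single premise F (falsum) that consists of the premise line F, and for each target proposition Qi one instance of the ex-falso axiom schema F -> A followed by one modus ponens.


Ex falso, line by line:
- 1 premise line (F)
- 30 targets, each needing 1 axiom instance (F -> Qi) + 1 MP = 2 lines: 2 * 30 = 60
Total = 1 + 60 = 61 lines.

61


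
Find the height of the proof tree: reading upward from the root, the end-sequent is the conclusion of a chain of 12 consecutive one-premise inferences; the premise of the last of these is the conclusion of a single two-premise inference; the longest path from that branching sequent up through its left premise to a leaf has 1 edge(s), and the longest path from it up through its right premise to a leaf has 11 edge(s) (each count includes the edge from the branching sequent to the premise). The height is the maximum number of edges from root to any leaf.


Longest path through the left premise: 1 edges (measured from the branching sequent)
Longest path through the right premise: 11 edges
Height of the subtree rooted at the branching sequent: max(1, 11) = 11
The branching sequent sits 12 edges above the root (the chain of one-premise inferences), so height = 11 + 12 = 23

23


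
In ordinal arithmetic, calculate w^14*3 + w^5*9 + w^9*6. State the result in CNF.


Ordinal addition (w^14*3 + w^5*9) + w^9*6:
alpha's leading term has exponent 14 > beta's exponent 9, so it survives.
alpha's tail term has exponent 5 < beta's exponent 9, so it is absorbed by beta.
In ordinal addition, any term followed by a strictly larger-exponent term is absorbed.
Result = w^14*3 + w^9*6

w^14*3 + w^9*6


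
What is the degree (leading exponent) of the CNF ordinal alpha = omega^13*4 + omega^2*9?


CNF: omega^13*4 + omega^2*9
The leading term is omega^13*4, which has exponent 13.

13


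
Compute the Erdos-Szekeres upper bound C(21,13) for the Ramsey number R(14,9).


R(14,9) <= C(14+9-2, 14-1) = C(21, 13)
C(21, 13) = 21! / (13! * 8!)
= 203490

203490


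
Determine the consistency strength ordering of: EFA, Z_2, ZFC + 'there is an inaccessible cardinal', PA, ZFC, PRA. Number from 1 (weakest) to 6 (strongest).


Ordering by consistency strength:
1. EFA
2. PRA
3. PA
4. Z_2
5. ZFC
6. ZFC + 'there is an inaccessible cardinal'


EFA=1, Z_2=4, ZFC + 'there is an inaccessible cardinal'=6, PA=3, ZFC=5, PRA=2


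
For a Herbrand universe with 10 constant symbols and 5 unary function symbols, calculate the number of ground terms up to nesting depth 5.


Herbrand terms by depth:
Depth 0: 10 constants
Depth 1: 50 new terms (running total: 60)
Depth 2: 250 new terms (running total: 310)
Depth 3: 1250 new terms (running total: 1560)
Depth 4: 6250 new terms (running total: 7810)
Depth 5: 31250 new terms (running total: 39060)
Total distinct ground terms = 39060

39060


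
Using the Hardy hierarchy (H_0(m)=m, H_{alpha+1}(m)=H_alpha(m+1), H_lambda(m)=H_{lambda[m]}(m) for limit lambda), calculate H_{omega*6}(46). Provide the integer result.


H_{omega*6}(46):
For the Hardy hierarchy, H_{omega*k}(n) = 2^k * n.
2^6 = 64.
64 * 46 = 2944

2944


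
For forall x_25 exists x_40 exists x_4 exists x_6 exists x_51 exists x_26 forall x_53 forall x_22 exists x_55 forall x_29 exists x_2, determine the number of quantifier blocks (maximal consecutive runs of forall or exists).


Alternations = 5.
Blocks = alternations + 1 = 6

6


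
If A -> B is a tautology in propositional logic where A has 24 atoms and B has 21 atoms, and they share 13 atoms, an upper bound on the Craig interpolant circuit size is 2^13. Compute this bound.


Shared atoms = 13
Craig interpolant size bound = 2^13
= 8192

8192


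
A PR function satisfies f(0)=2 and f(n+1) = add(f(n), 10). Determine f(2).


f(0) = 2
f(1) = add(f(0), 10) = add(2, 10) = 12
f(2) = add(f(1), 10) = add(12, 10) = 22


22


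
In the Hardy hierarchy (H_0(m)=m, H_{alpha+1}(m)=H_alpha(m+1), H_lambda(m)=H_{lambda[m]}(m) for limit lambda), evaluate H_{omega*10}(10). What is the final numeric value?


H_{omega*10}(10):
For the Hardy hierarchy, H_{omega*k}(n) = 2^k * n.
2^10 = 1024.
1024 * 10 = 10240

10240


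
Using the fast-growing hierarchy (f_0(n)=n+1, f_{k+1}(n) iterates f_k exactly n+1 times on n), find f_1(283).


f_1(283) = f_0^284(283)
f_0 adds 1 each time, applied 284 times.
f_1(283) = 283 + 284 = 567

567


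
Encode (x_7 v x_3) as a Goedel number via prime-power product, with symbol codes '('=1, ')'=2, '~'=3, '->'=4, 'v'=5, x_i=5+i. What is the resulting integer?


Formula: (x_7 v x_3)
Symbol codes: [1, 12, 5, 8, 2]
Primes: [2, 3, 5, 7, 11]
p_1^1 = 2^1 = 2
p_2^12 = 3^12 = 531441
p_3^5 = 5^5 = 3125
p_4^8 = 7^8 = 5764801
p_5^2 = 11^2 = 121
Product = 2316886528732256250

2316886528732256250


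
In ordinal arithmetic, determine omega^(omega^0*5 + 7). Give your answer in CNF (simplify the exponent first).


omega^(omega^0*5 + 7):
omega^0 = 1, so the exponent is 5 + 7 = 12 (finite ordinal addition).
Result = omega^12, already a single CNF term.

omega^12


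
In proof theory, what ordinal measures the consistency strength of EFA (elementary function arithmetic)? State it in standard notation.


The proof-theoretic ordinal of EFA (elementary function arithmetic) is a standard result in ordinal analysis.
This ordinal is the supremum of order types of primitive recursive well-orderings
that the theory can prove to be well-ordered.
For EFA (elementary function arithmetic), the proof-theoretic ordinal is omega^3.

omega^3


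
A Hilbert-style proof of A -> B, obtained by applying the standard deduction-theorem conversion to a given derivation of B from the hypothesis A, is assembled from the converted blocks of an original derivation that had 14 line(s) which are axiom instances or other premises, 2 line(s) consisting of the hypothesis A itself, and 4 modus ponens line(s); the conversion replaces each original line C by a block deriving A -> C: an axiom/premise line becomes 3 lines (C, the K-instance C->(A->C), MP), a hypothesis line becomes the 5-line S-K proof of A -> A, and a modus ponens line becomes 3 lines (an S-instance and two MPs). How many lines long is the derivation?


Deduction-theorem conversion, block by block:
- 14 axiom/premise lines -> 3 lines each = 42
- 2 hypothesis lines -> 5 lines each (identity proof A->A) = 10
- 4 MP lines -> 3 lines each (S-instance, MP, MP) = 12
Total = 42 + 10 + 12 = 64 lines.

64


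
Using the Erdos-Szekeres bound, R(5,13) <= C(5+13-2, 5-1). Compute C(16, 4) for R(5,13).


R(5,13) <= C(5+13-2, 5-1) = C(16, 4)
C(16, 4) = 16! / (4! * 12!)
= 1820

1820


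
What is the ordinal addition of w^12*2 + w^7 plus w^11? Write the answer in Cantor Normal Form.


Ordinal addition (w^12*2 + w^7) + w^11:
alpha's leading term has exponent 12 > beta's exponent 11, so it survives.
alpha's tail term has exponent 7 < beta's exponent 11, so it is absorbed by beta.
In ordinal addition, any term followed by a strictly larger-exponent term is absorbed.
Result = w^12*2 + w^11

w^12*2 + w^11


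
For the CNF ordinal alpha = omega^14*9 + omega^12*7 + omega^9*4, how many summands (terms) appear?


CNF: omega^14*9 + omega^12*7 + omega^9*4
Count the summands separated by '+':
  term 1: omega^14*9
  term 2: omega^12*7
  term 3: omega^9*4
Total terms = 3

3


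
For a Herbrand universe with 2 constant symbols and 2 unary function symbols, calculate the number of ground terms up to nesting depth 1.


Herbrand terms by depth:
Depth 0: 2 constants
Depth 1: 4 new terms (running total: 6)
Total distinct ground terms = 6

6
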